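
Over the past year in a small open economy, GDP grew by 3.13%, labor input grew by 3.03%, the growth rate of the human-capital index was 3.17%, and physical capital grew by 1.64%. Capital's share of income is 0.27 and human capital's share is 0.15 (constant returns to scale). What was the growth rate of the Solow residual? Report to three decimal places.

Labor's share = 1 − 0.27 − 0.15 = 0.58.
Physical capital: 0.27 × 1.64 = 0.4428 pp.
The human-capital index: 0.15 × 3.17 = 0.4755 pp.
Labor input: 0.58 × 3.03 = 1.7574 pp.
TFP growth = 3.13 − 2.6757 = 0.4543%.

0.454%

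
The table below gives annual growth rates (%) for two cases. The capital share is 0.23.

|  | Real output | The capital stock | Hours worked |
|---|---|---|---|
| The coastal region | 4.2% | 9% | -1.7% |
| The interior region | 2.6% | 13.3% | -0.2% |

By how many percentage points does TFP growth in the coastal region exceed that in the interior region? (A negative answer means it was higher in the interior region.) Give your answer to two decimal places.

3.74 percentage points

Labor's share = 1 − 0.23 = 0.77.
The coastal region: TFP = 4.2 − 2.07 + 1.309 = 3.439%.
The interior region: TFP = 2.6 − 3.059 + 0.154 = -0.305%.
Difference = 3.439 − (-0.305) = 3.744 pp.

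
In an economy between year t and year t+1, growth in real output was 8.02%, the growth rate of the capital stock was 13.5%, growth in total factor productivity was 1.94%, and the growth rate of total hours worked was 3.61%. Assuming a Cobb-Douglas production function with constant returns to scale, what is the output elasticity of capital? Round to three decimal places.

gY = gA + α·gK + (1−α)·gL, so gY − gA − gL = α(gK − gL).
8.02 − 1.94 − 3.61 = α × (13.5 − 3.61).
2.47 = 9.89 α, so α = 0.24975.

α = 0.250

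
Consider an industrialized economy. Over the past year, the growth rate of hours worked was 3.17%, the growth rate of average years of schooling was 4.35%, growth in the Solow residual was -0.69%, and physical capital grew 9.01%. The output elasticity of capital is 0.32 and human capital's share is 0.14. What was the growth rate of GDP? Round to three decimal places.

Labor's share = 1 − 0.32 − 0.14 = 0.54.
Physical capital: 0.32 × 9.01 = 2.8832 pp.
Average years of schooling: 0.14 × 4.35 = 0.609 pp.
Hours worked: 0.54 × 3.17 = 1.7118 pp.
Output growth = -0.69 + 5.204 = 4.514%.

4.514%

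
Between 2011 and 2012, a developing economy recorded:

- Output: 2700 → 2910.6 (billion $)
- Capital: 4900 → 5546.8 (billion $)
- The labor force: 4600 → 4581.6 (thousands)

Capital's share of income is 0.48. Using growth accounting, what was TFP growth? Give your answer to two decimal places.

TFP grew 1.67%.

Output growth = (2910.6 − 2700) / 2700 = 7.8%.
Capital growth = (5546.8 − 4900) / 4900 = 13.2%.
The labor force growth = (4581.6 − 4600) / 4600 = -0.4%.
Labor's share = 1 − 0.48 = 0.52.
Capital: 0.48 × 13.2 = 6.336 pp.
The labor force: 0.52 × (-0.4) = -0.208 pp.
TFP growth = 7.8 − 6.128 = 1.672%.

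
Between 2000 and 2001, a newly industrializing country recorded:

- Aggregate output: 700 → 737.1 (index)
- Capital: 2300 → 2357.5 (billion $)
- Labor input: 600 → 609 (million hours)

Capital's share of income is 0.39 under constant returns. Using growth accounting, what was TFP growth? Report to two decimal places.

3.41%

Aggregate output growth = (737.1 − 700) / 700 = 5.3%.
Capital growth = (2357.5 − 2300) / 2300 = 2.5%.
Labor input growth = (609 − 600) / 600 = 1.5%.
Labor's share = 1 − 0.39 = 0.61.
Capital: 0.39 × 2.5 = 0.975 pp.
Labor input: 0.61 × 1.5 = 0.915 pp.
TFP growth = 5.3 − 1.89 = 3.41%.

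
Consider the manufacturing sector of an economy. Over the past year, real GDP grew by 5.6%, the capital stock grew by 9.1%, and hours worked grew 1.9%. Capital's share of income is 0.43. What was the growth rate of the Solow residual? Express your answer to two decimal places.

The Solow residual growth was 0.60%.

Labor's share = 1 − 0.43 = 0.57.
The capital stock: 0.43 × 9.1 = 3.913 pp.
Hours worked: 0.57 × 1.9 = 1.083 pp.
TFP growth = 5.6 − 4.996 = 0.604%.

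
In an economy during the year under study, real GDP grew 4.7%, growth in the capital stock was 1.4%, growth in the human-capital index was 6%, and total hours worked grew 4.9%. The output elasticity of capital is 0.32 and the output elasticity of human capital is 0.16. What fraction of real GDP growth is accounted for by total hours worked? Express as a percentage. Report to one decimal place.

54.2%

Labor's share = 1 − 0.32 − 0.16 = 0.52.
Total hours worked contributed 0.52 × 4.9 = 2.548 pp.
Share of growth = 2.548 / 4.7 × 100 = 54.213%.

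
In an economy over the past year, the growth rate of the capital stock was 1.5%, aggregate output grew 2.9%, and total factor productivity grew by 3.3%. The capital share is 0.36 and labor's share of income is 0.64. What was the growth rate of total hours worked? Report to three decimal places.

-1.469%

Labor's share = 1 − 0.36 = 0.64.
gY = gA + 0.36×1.5 + 0.64×g.
0.64×g = 2.9 − 3.3 − 0.54 = -0.94.
g = -0.94 / 0.64 = -1.46875%.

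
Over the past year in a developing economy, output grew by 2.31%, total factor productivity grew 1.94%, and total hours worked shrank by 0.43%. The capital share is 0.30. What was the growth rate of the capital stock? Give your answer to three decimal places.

2.237%

Labor's share = 1 − 0.3 = 0.7.
gY = gA + 0.7×(-0.43) + 0.3×g.
0.3×g = 2.31 − 1.94 + 0.301 = 0.671.
g = 0.671 / 0.3 = 2.23667%.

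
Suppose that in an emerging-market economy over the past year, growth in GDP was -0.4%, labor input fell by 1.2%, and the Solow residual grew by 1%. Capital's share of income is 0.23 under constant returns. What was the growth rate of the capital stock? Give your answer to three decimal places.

Labor's share = 1 − 0.23 = 0.77.
gY = gA + 0.77×(-1.2) + 0.23×g.
0.23×g = -0.4 − 1 + 0.924 = -0.476.
g = -0.476 / 0.23 = -2.06957%.

-2.070%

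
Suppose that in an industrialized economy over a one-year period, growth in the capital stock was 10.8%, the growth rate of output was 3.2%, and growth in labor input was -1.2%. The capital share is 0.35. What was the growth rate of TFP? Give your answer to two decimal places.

Labor's share = 1 − 0.35 = 0.65.
The capital stock: 0.35 × 10.8 = 3.78 pp.
Labor input: 0.65 × (-1.2) = -0.78 pp.
TFP growth = 3.2 − 3 = 0.2%.

TFP growth was 0.20%.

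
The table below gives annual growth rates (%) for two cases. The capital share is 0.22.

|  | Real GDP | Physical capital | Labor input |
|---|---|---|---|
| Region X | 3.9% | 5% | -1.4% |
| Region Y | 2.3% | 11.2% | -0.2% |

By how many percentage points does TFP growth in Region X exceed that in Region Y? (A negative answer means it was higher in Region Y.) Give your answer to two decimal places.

Labor's share = 1 − 0.22 = 0.78.
Region X: TFP = 3.9 − 1.1 + 1.092 = 3.892%.
Region Y: TFP = 2.3 − 2.464 + 0.156 = -0.008%.
Difference = 3.892 − (-0.008) = 3.9 pp.

3.90 percentage points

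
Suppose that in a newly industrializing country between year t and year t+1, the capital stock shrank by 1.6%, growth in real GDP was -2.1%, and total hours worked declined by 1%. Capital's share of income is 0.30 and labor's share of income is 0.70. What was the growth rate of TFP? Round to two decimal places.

-0.92%

Labor's share = 1 − 0.3 = 0.7.
The capital stock: 0.3 × (-1.6) = -0.48 pp.
Total hours worked: 0.7 × (-1) = -0.7 pp.
TFP growth = -2.1 + 1.18 = -0.92%.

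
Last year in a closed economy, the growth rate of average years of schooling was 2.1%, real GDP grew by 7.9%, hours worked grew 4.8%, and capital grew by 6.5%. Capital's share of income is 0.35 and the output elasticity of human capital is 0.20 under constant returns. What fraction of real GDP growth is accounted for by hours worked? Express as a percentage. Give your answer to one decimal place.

Labor's share = 1 − 0.35 − 0.2 = 0.45.
Hours worked contributed 0.45 × 4.8 = 2.16 pp.
Share of growth = 2.16 / 7.9 × 100 = 27.342%.

Hours worked accounted for 27.3% of growth.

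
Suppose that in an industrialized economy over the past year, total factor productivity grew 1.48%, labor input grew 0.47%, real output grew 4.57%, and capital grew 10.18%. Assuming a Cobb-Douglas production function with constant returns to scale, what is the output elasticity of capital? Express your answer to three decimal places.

0.270

gY = gA + α·gK + (1−α)·gL, so gY − gA − gL = α(gK − gL).
4.57 − 1.48 − 0.47 = α × (10.18 − 0.47).
2.62 = 9.71 α, so α = 0.26982.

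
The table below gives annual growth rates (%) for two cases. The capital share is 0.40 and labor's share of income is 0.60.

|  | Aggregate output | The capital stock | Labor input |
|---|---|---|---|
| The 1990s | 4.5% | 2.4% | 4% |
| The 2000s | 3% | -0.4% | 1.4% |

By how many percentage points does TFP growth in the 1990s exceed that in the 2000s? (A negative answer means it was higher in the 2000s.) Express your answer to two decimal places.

-1.18 percentage points

Labor's share = 1 − 0.4 = 0.6.
The 1990s: TFP = 4.5 − 0.96 − 2.4 = 1.14%.
The 2000s: TFP = 3 + 0.16 − 0.84 = 2.32%.
Difference = 1.14 − (2.32) = -1.18 pp.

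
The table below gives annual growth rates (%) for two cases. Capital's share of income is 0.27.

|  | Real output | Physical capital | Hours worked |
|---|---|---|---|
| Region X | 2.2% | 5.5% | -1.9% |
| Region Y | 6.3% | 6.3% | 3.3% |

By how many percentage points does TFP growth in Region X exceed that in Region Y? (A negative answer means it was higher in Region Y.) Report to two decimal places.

Labor's share = 1 − 0.27 = 0.73.
Region X: TFP = 2.2 − 1.485 + 1.387 = 2.102%.
Region Y: TFP = 6.3 − 1.701 − 2.409 = 2.19%.
Difference = 2.102 − (2.19) = -0.088 pp.

-0.09 percentage points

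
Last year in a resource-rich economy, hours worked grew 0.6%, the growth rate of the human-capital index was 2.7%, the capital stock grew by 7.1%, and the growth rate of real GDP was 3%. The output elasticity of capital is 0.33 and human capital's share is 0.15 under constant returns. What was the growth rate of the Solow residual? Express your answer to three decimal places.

Labor's share = 1 − 0.33 − 0.15 = 0.52.
The capital stock: 0.33 × 7.1 = 2.343 pp.
The human-capital index: 0.15 × 2.7 = 0.405 pp.
Hours worked: 0.52 × 0.6 = 0.312 pp.
TFP growth = 3 − 3.06 = -0.06%.

-0.060%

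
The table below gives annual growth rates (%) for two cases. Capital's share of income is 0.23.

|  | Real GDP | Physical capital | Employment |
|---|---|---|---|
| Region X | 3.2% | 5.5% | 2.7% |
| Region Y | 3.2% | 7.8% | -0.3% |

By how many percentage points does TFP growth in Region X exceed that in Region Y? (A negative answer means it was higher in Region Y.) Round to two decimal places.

-1.78 percentage points

Labor's share = 1 − 0.23 = 0.77.
Region X: TFP = 3.2 − 1.265 − 2.079 = -0.144%.
Region Y: TFP = 3.2 − 1.794 + 0.231 = 1.637%.
Difference = -0.144 − (1.637) = -1.781 pp.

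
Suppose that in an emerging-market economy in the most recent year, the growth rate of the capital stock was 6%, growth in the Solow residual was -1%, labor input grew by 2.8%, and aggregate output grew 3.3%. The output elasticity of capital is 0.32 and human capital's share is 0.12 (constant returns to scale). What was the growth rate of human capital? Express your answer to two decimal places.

6.77%

Labor's share = 1 − 0.32 − 0.12 = 0.56.
gY = gA + 0.32×6 + 0.56×2.8 + 0.12×g.
0.12×g = 3.3 + 1 − 3.488 = 0.812.
g = 0.812 / 0.12 = 6.7667%.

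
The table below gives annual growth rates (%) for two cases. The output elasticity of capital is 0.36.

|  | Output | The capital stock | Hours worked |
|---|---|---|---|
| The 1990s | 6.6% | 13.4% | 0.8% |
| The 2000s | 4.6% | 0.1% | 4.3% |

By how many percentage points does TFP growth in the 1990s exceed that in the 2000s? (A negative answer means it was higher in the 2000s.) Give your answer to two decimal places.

Labor's share = 1 − 0.36 = 0.64.
The 1990s: TFP = 6.6 − 4.824 − 0.512 = 1.264%.
The 2000s: TFP = 4.6 − 0.036 − 2.752 = 1.812%.
Difference = 1.264 − (1.812) = -0.548 pp.

-0.55 percentage points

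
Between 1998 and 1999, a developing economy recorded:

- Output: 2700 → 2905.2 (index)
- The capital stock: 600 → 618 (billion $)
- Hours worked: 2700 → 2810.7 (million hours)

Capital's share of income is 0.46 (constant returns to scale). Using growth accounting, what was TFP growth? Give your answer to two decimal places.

Output growth = (2905.2 − 2700) / 2700 = 7.6%.
The capital stock growth = (618 − 600) / 600 = 3%.
Hours worked growth = (2810.7 − 2700) / 2700 = 4.1%.
Labor's share = 1 − 0.46 = 0.54.
The capital stock: 0.46 × 3 = 1.38 pp.
Hours worked: 0.54 × 4.1 = 2.214 pp.
TFP growth = 7.6 − 3.594 = 4.006%.

TFP growth was 4.01%.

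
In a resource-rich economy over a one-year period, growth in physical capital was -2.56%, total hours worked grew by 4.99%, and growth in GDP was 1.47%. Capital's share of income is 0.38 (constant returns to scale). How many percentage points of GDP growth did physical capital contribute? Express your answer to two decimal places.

Contribution = share × growth = 0.38 × (-2.56) = -0.9728 pp.

-0.97 percentage points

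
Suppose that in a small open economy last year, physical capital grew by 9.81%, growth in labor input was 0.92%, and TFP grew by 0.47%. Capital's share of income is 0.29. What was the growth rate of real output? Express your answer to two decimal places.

Labor's share = 1 − 0.29 = 0.71.
Physical capital: 0.29 × 9.81 = 2.8449 pp.
Labor input: 0.71 × 0.92 = 0.6532 pp.
Output growth = 0.47 + 3.4981 = 3.9681%.

Real output grew 3.97%.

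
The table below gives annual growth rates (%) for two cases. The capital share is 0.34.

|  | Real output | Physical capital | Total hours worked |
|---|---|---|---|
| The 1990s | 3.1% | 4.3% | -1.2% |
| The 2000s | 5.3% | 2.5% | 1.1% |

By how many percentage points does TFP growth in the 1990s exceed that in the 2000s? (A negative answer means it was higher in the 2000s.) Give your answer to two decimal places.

-1.29 percentage points

Labor's share = 1 − 0.34 = 0.66.
The 1990s: TFP = 3.1 − 1.462 + 0.792 = 2.43%.
The 2000s: TFP = 5.3 − 0.85 − 0.726 = 3.724%.
Difference = 2.43 − (3.724) = -1.294 pp.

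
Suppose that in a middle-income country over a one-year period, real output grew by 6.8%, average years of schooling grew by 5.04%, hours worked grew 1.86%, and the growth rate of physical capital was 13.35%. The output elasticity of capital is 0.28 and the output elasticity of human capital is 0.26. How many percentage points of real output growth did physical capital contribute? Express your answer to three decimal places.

3.738 percentage points

Contribution = share × growth = 0.28 × 13.35 = 3.738 pp.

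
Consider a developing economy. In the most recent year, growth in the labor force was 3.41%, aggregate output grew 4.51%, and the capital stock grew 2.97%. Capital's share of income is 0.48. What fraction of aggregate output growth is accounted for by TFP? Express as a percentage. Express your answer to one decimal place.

29.1%

Labor's share = 1 − 0.48 = 0.52.
The capital stock: 0.48 × 2.97 = 1.4256 pp.
The labor force: 0.52 × 3.41 = 1.7732 pp.
TFP growth = 4.51 − 3.1988 = 1.3112%.
TFP share of growth = 1.3112 / 4.51 × 100 = 29.073%.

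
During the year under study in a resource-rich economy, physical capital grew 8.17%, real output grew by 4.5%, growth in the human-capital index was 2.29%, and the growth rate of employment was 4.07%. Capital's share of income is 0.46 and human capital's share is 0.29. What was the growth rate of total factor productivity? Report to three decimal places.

-0.940%

Labor's share = 1 − 0.46 − 0.29 = 0.25.
Physical capital: 0.46 × 8.17 = 3.7582 pp.
The human-capital index: 0.29 × 2.29 = 0.6641 pp.
Employment: 0.25 × 4.07 = 1.0175 pp.
TFP growth = 4.5 − 5.4398 = -0.9398%.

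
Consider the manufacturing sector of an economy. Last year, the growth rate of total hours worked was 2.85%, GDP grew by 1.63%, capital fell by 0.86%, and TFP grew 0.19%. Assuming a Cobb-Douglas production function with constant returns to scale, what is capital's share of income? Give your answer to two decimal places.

Capital's share of income is 0.38.

gY = gA + α·gK + (1−α)·gL, so gY − gA − gL = α(gK − gL).
1.63 − 0.19 − 2.85 = α × (-0.86 − 2.85).
-1.41 = -3.71 α, so α = 0.3801.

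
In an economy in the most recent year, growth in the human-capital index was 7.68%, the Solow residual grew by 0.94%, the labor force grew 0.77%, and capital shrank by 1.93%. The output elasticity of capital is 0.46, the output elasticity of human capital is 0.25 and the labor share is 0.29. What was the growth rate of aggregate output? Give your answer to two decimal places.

Labor's share = 1 − 0.46 − 0.25 = 0.29.
Capital: 0.46 × (-1.93) = -0.8878 pp.
The human-capital index: 0.25 × 7.68 = 1.92 pp.
The labor force: 0.29 × 0.77 = 0.2233 pp.
Output growth = 0.94 + 1.2555 = 2.1955%.

2.20%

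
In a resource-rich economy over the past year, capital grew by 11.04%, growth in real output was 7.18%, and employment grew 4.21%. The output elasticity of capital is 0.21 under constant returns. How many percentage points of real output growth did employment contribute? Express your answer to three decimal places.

Labor's share = 1 − 0.21 = 0.79.
Contribution = share × growth = 0.79 × 4.21 = 3.3259 pp.

3.326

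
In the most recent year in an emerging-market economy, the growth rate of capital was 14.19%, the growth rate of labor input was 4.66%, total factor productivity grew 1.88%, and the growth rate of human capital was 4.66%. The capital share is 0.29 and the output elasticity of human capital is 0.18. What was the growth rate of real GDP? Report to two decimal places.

9.30%

Labor's share = 1 − 0.29 − 0.18 = 0.53.
Capital: 0.29 × 14.19 = 4.1151 pp.
Human capital: 0.18 × 4.66 = 0.8388 pp.
Labor input: 0.53 × 4.66 = 2.4698 pp.
Output growth = 1.88 + 7.4237 = 9.3037%.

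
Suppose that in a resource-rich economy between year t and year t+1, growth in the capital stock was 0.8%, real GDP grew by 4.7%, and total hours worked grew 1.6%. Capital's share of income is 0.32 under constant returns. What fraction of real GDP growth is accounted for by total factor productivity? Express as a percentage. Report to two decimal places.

71.40%

Labor's share = 1 − 0.32 = 0.68.
The capital stock: 0.32 × 0.8 = 0.256 pp.
Total hours worked: 0.68 × 1.6 = 1.088 pp.
TFP growth = 4.7 − 1.344 = 3.356%.
TFP share of growth = 3.356 / 4.7 × 100 = 71.4043%.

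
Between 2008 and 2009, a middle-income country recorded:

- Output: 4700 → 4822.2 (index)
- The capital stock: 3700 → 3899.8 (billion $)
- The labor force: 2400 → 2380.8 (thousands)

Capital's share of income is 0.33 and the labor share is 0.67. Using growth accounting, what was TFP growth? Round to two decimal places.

1.35%

Output growth = (4822.2 − 4700) / 4700 = 2.6%.
The capital stock growth = (3899.8 − 3700) / 3700 = 5.4%.
The labor force growth = (2380.8 − 2400) / 2400 = -0.8%.
Labor's share = 1 − 0.33 = 0.67.
The capital stock: 0.33 × 5.4 = 1.782 pp.
The labor force: 0.67 × (-0.8) = -0.536 pp.
TFP growth = 2.6 − 1.246 = 1.354%.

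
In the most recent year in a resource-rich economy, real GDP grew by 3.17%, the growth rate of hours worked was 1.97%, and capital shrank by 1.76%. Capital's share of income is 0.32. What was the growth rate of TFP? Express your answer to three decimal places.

Labor's share = 1 − 0.32 = 0.68.
Capital: 0.32 × (-1.76) = -0.5632 pp.
Hours worked: 0.68 × 1.97 = 1.3396 pp.
TFP growth = 3.17 − 0.7764 = 2.3936%.

2.394%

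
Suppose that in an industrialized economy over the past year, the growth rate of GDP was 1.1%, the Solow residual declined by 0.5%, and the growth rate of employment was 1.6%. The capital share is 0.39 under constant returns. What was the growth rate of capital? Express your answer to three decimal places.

Labor's share = 1 − 0.39 = 0.61.
gY = gA + 0.61×1.6 + 0.39×g.
0.39×g = 1.1 + 0.5 − 0.976 = 0.624.
g = 0.624 / 0.39 = 1.6%.

1.600%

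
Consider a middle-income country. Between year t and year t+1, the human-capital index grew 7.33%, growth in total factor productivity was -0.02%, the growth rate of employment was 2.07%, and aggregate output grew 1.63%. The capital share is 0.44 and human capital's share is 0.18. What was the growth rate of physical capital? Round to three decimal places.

Labor's share = 1 − 0.44 − 0.18 = 0.38.
gY = gA + 0.18×7.33 + 0.38×2.07 + 0.44×g.
0.44×g = 1.63 + 0.02 − 2.106 = -0.456.
g = -0.456 / 0.44 = -1.03636%.

-1.036%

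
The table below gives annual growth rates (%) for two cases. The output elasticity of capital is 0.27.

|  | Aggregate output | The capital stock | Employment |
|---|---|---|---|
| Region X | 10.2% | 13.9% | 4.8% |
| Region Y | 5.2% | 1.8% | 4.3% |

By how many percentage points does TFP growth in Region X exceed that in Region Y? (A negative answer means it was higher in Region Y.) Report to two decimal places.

Labor's share = 1 − 0.27 = 0.73.
Region X: TFP = 10.2 − 3.753 − 3.504 = 2.943%.
Region Y: TFP = 5.2 − 0.486 − 3.139 = 1.575%.
Difference = 2.943 − (1.575) = 1.368 pp.

1.37 percentage points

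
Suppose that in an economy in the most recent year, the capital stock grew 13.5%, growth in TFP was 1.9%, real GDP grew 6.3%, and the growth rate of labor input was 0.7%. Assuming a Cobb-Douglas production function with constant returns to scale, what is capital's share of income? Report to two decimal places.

gY = gA + α·gK + (1−α)·gL, so gY − gA − gL = α(gK − gL).
6.3 − 1.9 − 0.7 = α × (13.5 − 0.7).
3.7 = 12.8 α, so α = 0.2891.

α = 0.29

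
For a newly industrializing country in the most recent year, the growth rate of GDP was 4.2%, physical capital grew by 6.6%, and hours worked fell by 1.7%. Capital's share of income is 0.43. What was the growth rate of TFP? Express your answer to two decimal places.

2.33%

Labor's share = 1 − 0.43 = 0.57.
Physical capital: 0.43 × 6.6 = 2.838 pp.
Hours worked: 0.57 × (-1.7) = -0.969 pp.
TFP growth = 4.2 − 1.869 = 2.331%.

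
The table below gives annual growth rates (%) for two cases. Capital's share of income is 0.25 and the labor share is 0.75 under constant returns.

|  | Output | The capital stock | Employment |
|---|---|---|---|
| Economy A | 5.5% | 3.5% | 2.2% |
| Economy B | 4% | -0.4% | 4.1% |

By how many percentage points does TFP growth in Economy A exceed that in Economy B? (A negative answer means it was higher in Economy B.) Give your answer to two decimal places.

Labor's share = 1 − 0.25 = 0.75.
Economy A: TFP = 5.5 − 0.875 − 1.65 = 2.975%.
Economy B: TFP = 4 + 0.1 − 3.075 = 1.025%.
Difference = 2.975 − (1.025) = 1.95 pp.

1.95 percentage points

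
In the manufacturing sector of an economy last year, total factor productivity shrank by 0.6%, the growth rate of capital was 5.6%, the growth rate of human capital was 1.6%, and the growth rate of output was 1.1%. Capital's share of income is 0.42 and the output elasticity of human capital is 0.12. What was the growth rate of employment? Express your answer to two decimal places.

Labor's share = 1 − 0.42 − 0.12 = 0.46.
gY = gA + 0.42×5.6 + 0.12×1.6 + 0.46×g.
0.46×g = 1.1 + 0.6 − 2.544 = -0.844.
g = -0.844 / 0.46 = -1.8348%.

-1.83%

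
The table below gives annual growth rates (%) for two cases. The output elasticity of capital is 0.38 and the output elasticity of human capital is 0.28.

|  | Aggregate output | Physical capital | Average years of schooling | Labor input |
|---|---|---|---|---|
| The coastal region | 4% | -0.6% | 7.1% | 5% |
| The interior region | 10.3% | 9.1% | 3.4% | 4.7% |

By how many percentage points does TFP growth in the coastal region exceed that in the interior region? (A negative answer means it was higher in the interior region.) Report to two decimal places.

Labor's share = 1 − 0.38 − 0.28 = 0.34.
The coastal region: TFP = 4 + 0.228 − 1.988 − 1.7 = 0.54%.
The interior region: TFP = 10.3 − 3.458 − 0.952 − 1.598 = 4.292%.
Difference = 0.54 − (4.292) = -3.752 pp.

-3.75 percentage points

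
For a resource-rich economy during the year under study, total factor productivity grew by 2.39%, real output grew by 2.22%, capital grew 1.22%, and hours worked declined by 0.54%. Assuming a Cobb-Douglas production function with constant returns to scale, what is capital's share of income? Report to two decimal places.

0.21

gY = gA + α·gK + (1−α)·gL, so gY − gA − gL = α(gK − gL).
2.22 − 2.39 + 0.54 = α × (1.22 − (-0.54)).
0.37 = 1.76 α, so α = 0.2102.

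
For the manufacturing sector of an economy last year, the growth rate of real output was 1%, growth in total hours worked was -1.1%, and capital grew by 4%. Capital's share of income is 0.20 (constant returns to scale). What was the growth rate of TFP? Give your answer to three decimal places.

1.080%

Labor's share = 1 − 0.2 = 0.8.
Capital: 0.2 × 4 = 0.8 pp.
Total hours worked: 0.8 × (-1.1) = -0.88 pp.
TFP growth = 1 + 0.08 = 1.08%.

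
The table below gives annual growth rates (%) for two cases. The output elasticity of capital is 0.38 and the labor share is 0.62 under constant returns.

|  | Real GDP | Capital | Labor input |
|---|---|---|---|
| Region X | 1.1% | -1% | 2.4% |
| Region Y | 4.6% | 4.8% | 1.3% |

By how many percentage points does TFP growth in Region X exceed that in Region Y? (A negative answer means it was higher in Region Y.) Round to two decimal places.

Labor's share = 1 − 0.38 = 0.62.
Region X: TFP = 1.1 + 0.38 − 1.488 = -0.008%.
Region Y: TFP = 4.6 − 1.824 − 0.806 = 1.97%.
Difference = -0.008 − (1.97) = -1.978 pp.

-1.98 percentage points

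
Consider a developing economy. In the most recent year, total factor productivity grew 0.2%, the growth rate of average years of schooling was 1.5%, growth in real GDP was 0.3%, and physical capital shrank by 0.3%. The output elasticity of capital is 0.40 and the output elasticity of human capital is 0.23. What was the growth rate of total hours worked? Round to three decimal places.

Labor's share = 1 − 0.4 − 0.23 = 0.37.
gY = gA + 0.4×(-0.3) + 0.23×1.5 + 0.37×g.
0.37×g = 0.3 − 0.2 − 0.225 = -0.125.
g = -0.125 / 0.37 = -0.33784%.

-0.338%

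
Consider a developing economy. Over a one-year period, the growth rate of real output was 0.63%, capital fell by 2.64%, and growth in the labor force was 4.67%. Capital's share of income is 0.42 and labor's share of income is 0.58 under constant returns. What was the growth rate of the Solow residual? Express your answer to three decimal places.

-0.970%

Labor's share = 1 − 0.42 = 0.58.
Capital: 0.42 × (-2.64) = -1.1088 pp.
The labor force: 0.58 × 4.67 = 2.7086 pp.
TFP growth = 0.63 − 1.5998 = -0.9698%.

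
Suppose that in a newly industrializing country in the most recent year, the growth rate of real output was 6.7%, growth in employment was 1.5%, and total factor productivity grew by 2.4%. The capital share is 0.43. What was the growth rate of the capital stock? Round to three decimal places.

Labor's share = 1 − 0.43 = 0.57.
gY = gA + 0.57×1.5 + 0.43×g.
0.43×g = 6.7 − 2.4 − 0.855 = 3.445.
g = 3.445 / 0.43 = 8.01163%.

8.012%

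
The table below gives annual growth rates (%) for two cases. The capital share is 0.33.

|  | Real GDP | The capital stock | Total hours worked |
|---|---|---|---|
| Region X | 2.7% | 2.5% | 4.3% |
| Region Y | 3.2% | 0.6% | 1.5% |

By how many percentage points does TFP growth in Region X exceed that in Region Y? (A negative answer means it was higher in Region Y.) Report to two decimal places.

-3.00 percentage points

Labor's share = 1 − 0.33 = 0.67.
Region X: TFP = 2.7 − 0.825 − 2.881 = -1.006%.
Region Y: TFP = 3.2 − 0.198 − 1.005 = 1.997%.
Difference = -1.006 − (1.997) = -3.003 pp.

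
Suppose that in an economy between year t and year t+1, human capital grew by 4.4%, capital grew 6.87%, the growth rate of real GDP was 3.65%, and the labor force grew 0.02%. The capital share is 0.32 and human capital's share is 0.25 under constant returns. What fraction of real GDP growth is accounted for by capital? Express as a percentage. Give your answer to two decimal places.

Capital contributed 0.32 × 6.87 = 2.1984 pp.
Share of growth = 2.1984 / 3.65 × 100 = 60.2301%.

Capital accounted for 60.23% of growth.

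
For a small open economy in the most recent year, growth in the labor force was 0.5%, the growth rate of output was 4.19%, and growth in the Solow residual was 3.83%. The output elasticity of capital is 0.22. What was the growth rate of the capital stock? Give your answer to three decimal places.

-0.136%

Labor's share = 1 − 0.22 = 0.78.
gY = gA + 0.78×0.5 + 0.22×g.
0.22×g = 4.19 − 3.83 − 0.39 = -0.03.
g = -0.03 / 0.22 = -0.13636%.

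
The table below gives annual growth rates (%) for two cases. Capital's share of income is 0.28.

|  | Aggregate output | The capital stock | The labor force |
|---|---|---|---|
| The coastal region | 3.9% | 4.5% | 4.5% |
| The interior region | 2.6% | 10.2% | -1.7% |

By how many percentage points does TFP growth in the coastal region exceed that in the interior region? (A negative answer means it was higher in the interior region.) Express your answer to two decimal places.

-1.57 percentage points

Labor's share = 1 − 0.28 = 0.72.
The coastal region: TFP = 3.9 − 1.26 − 3.24 = -0.6%.
The interior region: TFP = 2.6 − 2.856 + 1.224 = 0.968%.
Difference = -0.6 − (0.968) = -1.568 pp.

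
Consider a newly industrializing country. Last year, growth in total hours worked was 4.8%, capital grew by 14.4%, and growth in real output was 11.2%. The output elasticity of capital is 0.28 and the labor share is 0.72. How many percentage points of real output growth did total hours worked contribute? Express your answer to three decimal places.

3.456

Labor's share = 1 − 0.28 = 0.72.
Contribution = share × growth = 0.72 × 4.8 = 3.456 pp.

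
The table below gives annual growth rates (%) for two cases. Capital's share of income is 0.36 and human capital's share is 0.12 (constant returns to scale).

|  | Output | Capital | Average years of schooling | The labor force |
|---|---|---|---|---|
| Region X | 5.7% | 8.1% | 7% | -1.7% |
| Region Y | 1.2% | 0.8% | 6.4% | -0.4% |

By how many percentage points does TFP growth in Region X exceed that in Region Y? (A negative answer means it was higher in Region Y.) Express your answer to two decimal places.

Labor's share = 1 − 0.36 − 0.12 = 0.52.
Region X: TFP = 5.7 − 2.916 − 0.84 + 0.884 = 2.828%.
Region Y: TFP = 1.2 − 0.288 − 0.768 + 0.208 = 0.352%.
Difference = 2.828 − (0.352) = 2.476 pp.

2.48 percentage points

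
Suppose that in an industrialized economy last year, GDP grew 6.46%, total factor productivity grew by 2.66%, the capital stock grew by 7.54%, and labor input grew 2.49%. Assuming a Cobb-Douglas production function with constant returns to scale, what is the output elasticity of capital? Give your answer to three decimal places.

gY = gA + α·gK + (1−α)·gL, so gY − gA − gL = α(gK − gL).
6.46 − 2.66 − 2.49 = α × (7.54 − 2.49).
1.31 = 5.05 α, so α = 0.25941.

The output elasticity of capital is 0.259.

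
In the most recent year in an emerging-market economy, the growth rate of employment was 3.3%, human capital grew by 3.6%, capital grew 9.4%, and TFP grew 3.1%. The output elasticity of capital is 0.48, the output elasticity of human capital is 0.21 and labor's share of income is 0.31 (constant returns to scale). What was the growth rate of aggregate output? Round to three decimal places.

Labor's share = 1 − 0.48 − 0.21 = 0.31.
Capital: 0.48 × 9.4 = 4.512 pp.
Human capital: 0.21 × 3.6 = 0.756 pp.
Employment: 0.31 × 3.3 = 1.023 pp.
Output growth = 3.1 + 6.291 = 9.391%.

Aggregate output growth was 9.391%.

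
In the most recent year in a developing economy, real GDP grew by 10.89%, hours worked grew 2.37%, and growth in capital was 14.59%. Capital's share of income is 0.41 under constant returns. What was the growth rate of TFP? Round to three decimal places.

TFP growth was 3.510%.

Labor's share = 1 − 0.41 = 0.59.
Capital: 0.41 × 14.59 = 5.9819 pp.
Hours worked: 0.59 × 2.37 = 1.3983 pp.
TFP growth = 10.89 − 7.3802 = 3.5098%.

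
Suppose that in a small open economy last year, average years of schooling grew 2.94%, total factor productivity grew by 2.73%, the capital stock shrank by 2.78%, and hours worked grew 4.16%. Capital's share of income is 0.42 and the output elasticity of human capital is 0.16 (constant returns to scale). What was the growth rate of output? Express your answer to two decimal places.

3.78%

Labor's share = 1 − 0.42 − 0.16 = 0.42.
The capital stock: 0.42 × (-2.78) = -1.1676 pp.
Average years of schooling: 0.16 × 2.94 = 0.4704 pp.
Hours worked: 0.42 × 4.16 = 1.7472 pp.
Output growth = 2.73 + 1.05 = 3.78%.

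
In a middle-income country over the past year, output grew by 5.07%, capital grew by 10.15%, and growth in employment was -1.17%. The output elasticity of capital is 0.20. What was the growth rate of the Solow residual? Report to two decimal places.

Labor's share = 1 − 0.2 = 0.8.
Capital: 0.2 × 10.15 = 2.03 pp.
Employment: 0.8 × (-1.17) = -0.936 pp.
TFP growth = 5.07 − 1.094 = 3.976%.

3.98%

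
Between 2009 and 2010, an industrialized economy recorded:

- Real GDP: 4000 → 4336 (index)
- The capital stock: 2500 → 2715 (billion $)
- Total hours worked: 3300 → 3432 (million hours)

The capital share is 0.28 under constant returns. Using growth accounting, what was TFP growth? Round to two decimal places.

Real GDP growth = (4336 − 4000) / 4000 = 8.4%.
The capital stock growth = (2715 − 2500) / 2500 = 8.6%.
Total hours worked growth = (3432 − 3300) / 3300 = 4%.
Labor's share = 1 − 0.28 = 0.72.
The capital stock: 0.28 × 8.6 = 2.408 pp.
Total hours worked: 0.72 × 4 = 2.88 pp.
TFP growth = 8.4 − 5.288 = 3.112%.

3.11%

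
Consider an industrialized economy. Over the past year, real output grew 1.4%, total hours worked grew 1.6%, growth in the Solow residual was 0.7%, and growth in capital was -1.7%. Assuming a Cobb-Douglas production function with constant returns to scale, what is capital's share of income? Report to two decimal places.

α = 0.27

gY = gA + α·gK + (1−α)·gL, so gY − gA − gL = α(gK − gL).
1.4 − 0.7 − 1.6 = α × (-1.7 − 1.6).
-0.9 = -3.3 α, so α = 0.2727.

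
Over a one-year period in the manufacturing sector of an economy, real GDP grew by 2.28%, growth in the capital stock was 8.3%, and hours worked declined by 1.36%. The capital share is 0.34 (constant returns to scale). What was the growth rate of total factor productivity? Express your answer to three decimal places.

0.356%

Labor's share = 1 − 0.34 = 0.66.
The capital stock: 0.34 × 8.3 = 2.822 pp.
Hours worked: 0.66 × (-1.36) = -0.8976 pp.
TFP growth = 2.28 − 1.9244 = 0.3556%.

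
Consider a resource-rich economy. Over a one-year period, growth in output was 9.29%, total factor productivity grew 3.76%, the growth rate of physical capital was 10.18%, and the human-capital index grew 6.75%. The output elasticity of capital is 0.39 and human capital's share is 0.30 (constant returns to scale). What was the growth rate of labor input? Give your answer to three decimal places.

-1.501%

Labor's share = 1 − 0.39 − 0.3 = 0.31.
gY = gA + 0.39×10.18 + 0.3×6.75 + 0.31×g.
0.31×g = 9.29 − 3.76 − 5.9952 = -0.4652.
g = -0.4652 / 0.31 = -1.50065%.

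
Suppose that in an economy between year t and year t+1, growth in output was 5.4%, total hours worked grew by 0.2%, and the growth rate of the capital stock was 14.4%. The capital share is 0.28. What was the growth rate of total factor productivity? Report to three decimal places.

Total factor productivity growth was 1.224%.

Labor's share = 1 − 0.28 = 0.72.
The capital stock: 0.28 × 14.4 = 4.032 pp.
Total hours worked: 0.72 × 0.2 = 0.144 pp.
TFP growth = 5.4 − 4.176 = 1.224%.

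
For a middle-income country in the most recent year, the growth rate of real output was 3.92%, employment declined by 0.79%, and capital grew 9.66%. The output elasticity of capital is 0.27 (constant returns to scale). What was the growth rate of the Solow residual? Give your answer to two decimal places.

Labor's share = 1 − 0.27 = 0.73.
Capital: 0.27 × 9.66 = 2.6082 pp.
Employment: 0.73 × (-0.79) = -0.5767 pp.
TFP growth = 3.92 − 2.0315 = 1.8885%.

1.89%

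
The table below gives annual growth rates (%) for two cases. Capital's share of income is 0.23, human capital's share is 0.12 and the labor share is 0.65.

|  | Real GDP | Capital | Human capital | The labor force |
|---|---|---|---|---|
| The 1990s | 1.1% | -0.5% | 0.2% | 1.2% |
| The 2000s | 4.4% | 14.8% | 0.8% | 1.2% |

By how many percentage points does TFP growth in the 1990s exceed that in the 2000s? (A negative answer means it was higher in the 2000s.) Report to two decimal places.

0.29 percentage points

Labor's share = 1 − 0.23 − 0.12 = 0.65.
The 1990s: TFP = 1.1 + 0.115 − 0.024 − 0.78 = 0.411%.
The 2000s: TFP = 4.4 − 3.404 − 0.096 − 0.78 = 0.12%.
Difference = 0.411 − (0.12) = 0.291 pp.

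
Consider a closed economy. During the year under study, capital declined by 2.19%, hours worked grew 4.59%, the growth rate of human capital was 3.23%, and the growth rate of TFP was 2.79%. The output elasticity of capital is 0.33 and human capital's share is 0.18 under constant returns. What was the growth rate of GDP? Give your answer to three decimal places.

4.898%

Labor's share = 1 − 0.33 − 0.18 = 0.49.
Capital: 0.33 × (-2.19) = -0.7227 pp.
Human capital: 0.18 × 3.23 = 0.5814 pp.
Hours worked: 0.49 × 4.59 = 2.2491 pp.
Output growth = 2.79 + 2.1078 = 4.8978%.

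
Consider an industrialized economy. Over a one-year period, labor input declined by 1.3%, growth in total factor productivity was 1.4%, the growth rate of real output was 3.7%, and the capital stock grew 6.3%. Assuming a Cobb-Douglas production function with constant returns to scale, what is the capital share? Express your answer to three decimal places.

gY = gA + α·gK + (1−α)·gL, so gY − gA − gL = α(gK − gL).
3.7 − 1.4 + 1.3 = α × (6.3 − (-1.3)).
3.6 = 7.6 α, so α = 0.47368.

0.474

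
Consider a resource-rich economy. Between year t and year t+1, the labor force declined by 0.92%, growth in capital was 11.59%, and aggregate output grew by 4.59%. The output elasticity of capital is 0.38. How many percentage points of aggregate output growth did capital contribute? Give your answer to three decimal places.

4.404 pp

Contribution = share × growth = 0.38 × 11.59 = 4.4042 pp.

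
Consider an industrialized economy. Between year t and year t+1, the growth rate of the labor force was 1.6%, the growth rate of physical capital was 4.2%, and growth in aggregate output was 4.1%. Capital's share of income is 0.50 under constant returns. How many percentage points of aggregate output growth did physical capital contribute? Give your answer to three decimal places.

2.100 percentage points

Contribution = share × growth = 0.5 × 4.2 = 2.1 pp.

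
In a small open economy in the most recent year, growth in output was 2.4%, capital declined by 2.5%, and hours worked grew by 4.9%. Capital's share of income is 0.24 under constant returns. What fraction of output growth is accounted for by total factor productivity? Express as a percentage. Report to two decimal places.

Total factor productivity accounted for -30.17% of growth.

Labor's share = 1 − 0.24 = 0.76.
Capital: 0.24 × (-2.5) = -0.6 pp.
Hours worked: 0.76 × 4.9 = 3.724 pp.
TFP growth = 2.4 − 3.124 = -0.724%.
TFP share of growth = -0.724 / 2.4 × 100 = -30.1667%.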